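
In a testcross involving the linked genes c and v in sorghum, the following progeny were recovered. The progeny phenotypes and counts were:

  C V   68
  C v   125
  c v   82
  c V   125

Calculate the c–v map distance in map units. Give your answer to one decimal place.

The two most frequent classes, C v (125) and c V (125), are the parental types, so the F1 was C v / c V.
The recombinant classes are C V and c v: 68 + 82 = 150.
Recombination frequency = 150/400 = 0.3750 ≈ 37.5%, i.e. 37.5 map units.

37.5 map units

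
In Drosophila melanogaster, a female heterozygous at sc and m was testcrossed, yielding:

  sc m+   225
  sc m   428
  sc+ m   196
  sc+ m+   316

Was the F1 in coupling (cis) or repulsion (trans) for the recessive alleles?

cis

The two most frequent classes are sc+ m+ (316) and sc m (428); these are the parental (non-recombinant) types.
So the F1 carried sc+ m+ on one chromosome and sc m on the other — the recessive alleles are on the same chromosome (cis / coupling).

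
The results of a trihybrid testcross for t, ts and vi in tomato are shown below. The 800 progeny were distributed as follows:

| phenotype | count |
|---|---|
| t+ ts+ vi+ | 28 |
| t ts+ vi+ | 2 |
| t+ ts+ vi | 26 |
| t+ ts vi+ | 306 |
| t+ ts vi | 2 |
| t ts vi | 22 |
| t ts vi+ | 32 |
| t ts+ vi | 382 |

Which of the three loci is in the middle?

The two most frequent reciprocal classes, t+ ts vi+ and t ts+ vi, are the parental types, so the F1 was t+ ts vi+ / t ts+ vi.
The two rarest classes, t+ ts vi and t ts+ vi+, are the double crossovers. Comparing them with the parentals, only the vi allele has switched, so vi is the middle locus and the order is t – vi – ts.

vi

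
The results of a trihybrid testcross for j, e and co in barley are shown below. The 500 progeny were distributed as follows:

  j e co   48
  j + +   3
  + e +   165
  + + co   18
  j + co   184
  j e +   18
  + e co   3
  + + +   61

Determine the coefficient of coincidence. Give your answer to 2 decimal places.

0.62

The two most frequent reciprocal classes, + e + and j + co, are the parental types, so the F1 was + e + / j + co.
The two rarest classes, + e co and j + +, are the double crossovers. Comparing them with the parentals, only the co allele has switched, so co is the middle locus and the order is j – co – e.
j–co: (36 + 6)/500 = 0.0840; co–e: (109 + 6)/500 = 0.2300.
Expected DCO frequency = 0.0840 × 0.2300 ≈ 0.01932; observed = 6/500 ≈ 0.01200.
Coefficient of coincidence = 0.01200/0.01932 ≈ 0.62.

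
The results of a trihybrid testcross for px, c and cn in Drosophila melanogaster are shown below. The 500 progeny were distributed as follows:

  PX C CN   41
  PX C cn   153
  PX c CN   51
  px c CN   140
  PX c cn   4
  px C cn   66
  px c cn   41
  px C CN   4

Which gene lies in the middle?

The two most frequent reciprocal classes, px c CN and PX C cn, are the parental types, so the F1 was px c CN / PX C cn.
The two rarest classes, px C CN and PX c cn, are the double crossovers. Comparing them with the parentals, only the c allele has switched, so c is the middle locus and the order is px – c – cn.

c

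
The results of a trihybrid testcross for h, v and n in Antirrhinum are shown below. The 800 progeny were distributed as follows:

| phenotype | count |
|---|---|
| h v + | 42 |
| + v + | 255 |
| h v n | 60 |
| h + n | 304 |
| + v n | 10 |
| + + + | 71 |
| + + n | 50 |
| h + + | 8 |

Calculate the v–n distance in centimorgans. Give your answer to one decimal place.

The two most frequent reciprocal classes, h + n and + v +, are the parental types, so the F1 was h + n / + v +.
The two rarest classes, h + + and + v n, are the double crossovers. Comparing them with the parentals, only the n allele has switched, so n is the middle locus and the order is h – n – v.
Crossovers in the n–v interval produce the single-crossover classes h v n and + + + (60 + 71 = 131) plus the double crossovers (18).
RF(n–v) = (131 + 18) / 800 = 149/800 = 0.1862 → 18.6 centimorgans.

18.6 centimorgans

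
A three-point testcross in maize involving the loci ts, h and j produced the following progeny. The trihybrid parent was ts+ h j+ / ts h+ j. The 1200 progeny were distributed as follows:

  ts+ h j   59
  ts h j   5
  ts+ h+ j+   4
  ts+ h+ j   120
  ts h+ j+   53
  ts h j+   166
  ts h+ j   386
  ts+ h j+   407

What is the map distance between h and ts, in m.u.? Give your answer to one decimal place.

24.6 m.u.

The two rarest classes, ts+ h+ j+ and ts h j, are the double crossovers. Comparing them with the parentals, only the h allele has switched, so h is the middle locus and the order is j – h – ts.
Crossovers in the h–ts interval produce the single-crossover classes ts h j+ and ts+ h+ j (166 + 120 = 286) plus the double crossovers (9).
RF(h–ts) = (286 + 9) / 1200 = 295/1200 = 0.2458 → 24.6 m.u.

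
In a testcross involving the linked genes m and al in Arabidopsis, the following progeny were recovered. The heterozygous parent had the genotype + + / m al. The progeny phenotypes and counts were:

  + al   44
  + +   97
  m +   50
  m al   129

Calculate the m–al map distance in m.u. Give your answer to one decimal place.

29.4 m.u.

The recombinant classes are + al and m +: 44 + 50 = 94.
Recombination frequency = 94/320 = 0.2938 ≈ 29.4%, i.e. 29.4 m.u.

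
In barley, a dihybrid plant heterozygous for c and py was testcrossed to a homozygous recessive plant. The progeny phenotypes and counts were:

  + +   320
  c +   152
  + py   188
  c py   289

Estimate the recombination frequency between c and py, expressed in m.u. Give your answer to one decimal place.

The two most frequent classes, + + (320) and c py (289), are the parental types, so the F1 was + + / c py.
The recombinant classes are + py and c +: 188 + 152 = 340.
Recombination frequency = 340/949 = 0.3583 ≈ 35.8%, i.e. 35.8 m.u.

35.8 m.u.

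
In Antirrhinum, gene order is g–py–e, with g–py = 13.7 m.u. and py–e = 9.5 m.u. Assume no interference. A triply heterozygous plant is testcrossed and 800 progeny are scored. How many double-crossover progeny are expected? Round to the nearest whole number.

Map distances give recombination frequencies of 0.137 and 0.095 for the two intervals.
With no interference, expected double-crossover frequency = 0.137 × 0.095 = 0.01301.
Expected number = 0.01301 × 800 = 10.41 ≈ 10.

10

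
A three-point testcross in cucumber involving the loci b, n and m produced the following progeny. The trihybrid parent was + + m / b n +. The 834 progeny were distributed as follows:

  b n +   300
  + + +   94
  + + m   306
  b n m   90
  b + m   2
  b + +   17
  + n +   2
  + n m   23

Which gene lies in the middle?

The two rarest classes, b + m and + n +, are the double crossovers. Comparing them with the parentals, only the b allele has switched, so b is the middle locus and the order is n – b – m.

b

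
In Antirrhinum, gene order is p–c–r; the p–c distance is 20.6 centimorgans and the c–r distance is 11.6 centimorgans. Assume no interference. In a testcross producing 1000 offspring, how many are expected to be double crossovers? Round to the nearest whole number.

24

Map distances give recombination frequencies of 0.206 and 0.116 for the two intervals.
With no interference, expected double-crossover frequency = 0.206 × 0.116 = 0.02390.
Expected number = 0.02390 × 1000 = 23.90 ≈ 24.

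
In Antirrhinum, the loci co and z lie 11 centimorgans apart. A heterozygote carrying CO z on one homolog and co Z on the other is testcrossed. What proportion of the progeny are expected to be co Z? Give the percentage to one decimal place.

A map distance of 11 centimorgans corresponds to a recombination frequency of 0.110.
The F1 is CO z / co Z, so co Z is a parental gamete class with expected frequency (1 − r)/2 = 0.890/2 = 0.4450.
That is 0.4450 = 44.5% of the progeny.

44.5%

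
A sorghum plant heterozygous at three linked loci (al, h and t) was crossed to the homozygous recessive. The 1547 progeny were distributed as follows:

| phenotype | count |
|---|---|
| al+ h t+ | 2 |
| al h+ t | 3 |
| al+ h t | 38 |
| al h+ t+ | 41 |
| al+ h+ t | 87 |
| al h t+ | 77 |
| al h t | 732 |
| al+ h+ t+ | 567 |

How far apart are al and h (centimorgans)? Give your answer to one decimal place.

5.4 centimorgans

The two most frequent reciprocal classes, al h t and al+ h+ t+, are the parental types, so the F1 was al h t / al+ h+ t+.
The two rarest classes, al h+ t and al+ h t+, are the double crossovers. Comparing them with the parentals, only the h allele has switched, so h is the middle locus and the order is al – h – t.
Crossovers in the al–h interval produce the single-crossover classes al+ h t and al h+ t+ (38 + 41 = 79) plus the double crossovers (5).
RF(al–h) = (79 + 5) / 1547 = 84/1547 = 0.0543 → 5.4 centimorgans.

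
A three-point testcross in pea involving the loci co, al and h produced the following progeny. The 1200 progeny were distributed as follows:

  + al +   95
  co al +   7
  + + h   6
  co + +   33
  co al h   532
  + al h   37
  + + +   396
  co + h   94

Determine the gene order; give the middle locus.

The two most frequent reciprocal classes, co al h and + + +, are the parental types, so the F1 was co al h / + + +.
The two rarest classes, co al + and + + h, are the double crossovers. Comparing them with the parentals, only the h allele has switched, so h is the middle locus and the order is al – h – co.

h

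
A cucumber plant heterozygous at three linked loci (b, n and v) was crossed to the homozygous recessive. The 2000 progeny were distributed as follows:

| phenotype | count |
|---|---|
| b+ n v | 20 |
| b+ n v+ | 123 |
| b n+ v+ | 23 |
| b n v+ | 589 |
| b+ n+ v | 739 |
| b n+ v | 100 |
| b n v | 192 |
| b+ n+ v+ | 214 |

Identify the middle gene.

n

The two most frequent reciprocal classes, b n v+ and b+ n+ v, are the parental types, so the F1 was b n v+ / b+ n+ v.
The two rarest classes, b n+ v+ and b+ n v, are the double crossovers. Comparing them with the parentals, only the n allele has switched, so n is the middle locus and the order is v – n – b.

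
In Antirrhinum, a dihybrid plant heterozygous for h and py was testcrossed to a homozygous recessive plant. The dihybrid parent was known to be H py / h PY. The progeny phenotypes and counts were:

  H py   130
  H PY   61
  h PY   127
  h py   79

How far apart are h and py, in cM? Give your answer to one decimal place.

35.3 cM

The recombinant classes are H PY and h py: 61 + 79 = 140.
Recombination frequency = 140/397 = 0.3526 ≈ 35.3%, i.e. 35.3 cM.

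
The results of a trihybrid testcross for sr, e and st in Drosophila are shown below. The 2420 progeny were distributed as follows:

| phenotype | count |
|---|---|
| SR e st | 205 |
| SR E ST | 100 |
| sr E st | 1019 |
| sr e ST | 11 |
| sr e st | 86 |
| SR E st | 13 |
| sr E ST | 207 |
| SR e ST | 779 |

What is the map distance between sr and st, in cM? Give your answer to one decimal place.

The two most frequent reciprocal classes, SR e ST and sr E st, are the parental types, so the F1 was SR e ST / sr E st.
The two rarest classes, sr e ST and SR E st, are the double crossovers. Comparing them with the parentals, only the sr allele has switched, so sr is the middle locus and the order is st – sr – e.
Crossovers in the st–sr interval produce the single-crossover classes SR e st and sr E ST (205 + 207 = 412) plus the double crossovers (24).
RF(st–sr) = (412 + 24) / 2420 = 436/2420 = 0.1802 → 18.0 cM.

18.0 cM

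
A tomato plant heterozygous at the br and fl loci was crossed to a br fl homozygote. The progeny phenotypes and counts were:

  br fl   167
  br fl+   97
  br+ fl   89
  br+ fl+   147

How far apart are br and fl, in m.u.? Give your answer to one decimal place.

The two most frequent classes, br+ fl+ (147) and br fl (167), are the parental types, so the F1 was br+ fl+ / br fl.
The recombinant classes are br+ fl and br fl+: 89 + 97 = 186.
Recombination frequency = 186/500 = 0.3720 ≈ 37.2%, i.e. 37.2 m.u.

37.2 m.u.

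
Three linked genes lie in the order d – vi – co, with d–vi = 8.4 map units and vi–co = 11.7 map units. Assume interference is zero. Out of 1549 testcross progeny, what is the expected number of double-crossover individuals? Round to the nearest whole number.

Map distances give recombination frequencies of 0.084 and 0.117 for the two intervals.
With no interference, expected double-crossover frequency = 0.084 × 0.117 = 0.00983.
Expected number = 0.00983 × 1549 = 15.22 ≈ 15.

15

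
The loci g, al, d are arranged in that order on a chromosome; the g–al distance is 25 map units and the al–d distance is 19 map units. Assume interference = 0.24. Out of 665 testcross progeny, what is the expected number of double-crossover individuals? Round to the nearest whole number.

Map distances give recombination frequencies of 0.250 and 0.190 for the two intervals.
With interference 0.24 (so coincidence = 0.76), expected double-crossover frequency = 0.250 × 0.190 × 0.76 = 0.03610.
Expected number = 0.03610 × 665 = 24.01 ≈ 24.

24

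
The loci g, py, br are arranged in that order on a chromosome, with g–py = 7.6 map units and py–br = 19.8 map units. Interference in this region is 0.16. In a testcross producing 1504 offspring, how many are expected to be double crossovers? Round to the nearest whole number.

19

Map distances give recombination frequencies of 0.076 and 0.198 for the two intervals.
With interference 0.16 (so coincidence = 0.84), expected double-crossover frequency = 0.076 × 0.198 × 0.84 = 0.01264.
Expected number = 0.01264 × 1504 = 19.01 ≈ 19.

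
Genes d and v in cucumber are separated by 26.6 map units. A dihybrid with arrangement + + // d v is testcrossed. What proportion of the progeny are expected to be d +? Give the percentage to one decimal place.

13.3%

A map distance of 26.6 map units corresponds to a recombination frequency of 0.266.
The F1 is + + / d v, so d + is a recombinant gamete class with expected frequency r/2 = 0.266/2 = 0.1330.
That is 0.1330 = 13.3% of the progeny.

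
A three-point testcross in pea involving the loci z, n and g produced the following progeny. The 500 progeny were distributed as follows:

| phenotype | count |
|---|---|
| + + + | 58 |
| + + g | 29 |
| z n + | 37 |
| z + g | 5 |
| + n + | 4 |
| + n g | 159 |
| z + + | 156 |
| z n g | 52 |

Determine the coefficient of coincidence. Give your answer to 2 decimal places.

0.50

The two most frequent reciprocal classes, + n g and z + +, are the parental types, so the F1 was + n g / z + +.
The two rarest classes, + n + and z + g, are the double crossovers. Comparing them with the parentals, only the g allele has switched, so g is the middle locus and the order is z – g – n.
z–g: (110 + 9)/500 = 0.2380; g–n: (66 + 9)/500 = 0.1500.
Expected DCO frequency = 0.2380 × 0.1500 ≈ 0.03570; observed = 9/500 ≈ 0.01800.
Coefficient of coincidence = 0.01800/0.03570 ≈ 0.50.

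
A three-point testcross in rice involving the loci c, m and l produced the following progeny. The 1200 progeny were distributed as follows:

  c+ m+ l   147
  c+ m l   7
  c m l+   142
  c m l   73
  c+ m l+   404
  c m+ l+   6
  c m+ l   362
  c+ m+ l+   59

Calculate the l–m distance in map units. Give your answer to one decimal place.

12.1 map units

The two most frequent reciprocal classes, c+ m l+ and c m+ l, are the parental types, so the F1 was c+ m l+ / c m+ l.
The two rarest classes, c+ m l and c m+ l+, are the double crossovers. Comparing them with the parentals, only the l allele has switched, so l is the middle locus and the order is c – l – m.
Crossovers in the l–m interval produce the single-crossover classes c+ m+ l+ and c m l (59 + 73 = 132) plus the double crossovers (13).
RF(l–m) = (132 + 13) / 1200 = 145/1200 = 0.1208 → 12.1 map units.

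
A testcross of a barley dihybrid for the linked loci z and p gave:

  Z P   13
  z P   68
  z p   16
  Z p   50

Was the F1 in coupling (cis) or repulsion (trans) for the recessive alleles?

The two most frequent classes are Z p (50) and z P (68); these are the parental (non-recombinant) types.
So the F1 carried Z p on one chromosome and z P on the other — the recessive alleles are on opposite chromosomes (trans / repulsion).

trans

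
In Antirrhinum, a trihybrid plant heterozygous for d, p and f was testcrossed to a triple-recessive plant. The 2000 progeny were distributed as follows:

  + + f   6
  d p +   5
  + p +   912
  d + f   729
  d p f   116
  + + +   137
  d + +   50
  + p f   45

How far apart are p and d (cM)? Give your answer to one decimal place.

13.2 cM

The two most frequent reciprocal classes, + p + and d + f, are the parental types, so the F1 was + p + / d + f.
The two rarest classes, d p + and + + f, are the double crossovers. Comparing them with the parentals, only the d allele has switched, so d is the middle locus and the order is f – d – p.
Crossovers in the d–p interval produce the single-crossover classes + + + and d p f (137 + 116 = 253) plus the double crossovers (11).
RF(d–p) = (253 + 11) / 2000 = 264/2000 = 0.1320 → 13.2 cM.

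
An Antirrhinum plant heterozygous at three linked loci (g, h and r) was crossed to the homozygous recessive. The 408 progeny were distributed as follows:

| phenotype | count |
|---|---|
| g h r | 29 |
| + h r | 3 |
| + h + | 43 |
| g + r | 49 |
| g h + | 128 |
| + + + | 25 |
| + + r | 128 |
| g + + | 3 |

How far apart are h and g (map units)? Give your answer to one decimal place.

The two most frequent reciprocal classes, g h + and + + r, are the parental types, so the F1 was g h + / + + r.
The two rarest classes, g + + and + h r, are the double crossovers. Comparing them with the parentals, only the h allele has switched, so h is the middle locus and the order is g – h – r.
Crossovers in the g–h interval produce the single-crossover classes + h + and g + r (43 + 49 = 92) plus the double crossovers (6).
RF(g–h) = (92 + 6) / 408 = 98/408 = 0.2402 → 24.0 map units.

24.0 map units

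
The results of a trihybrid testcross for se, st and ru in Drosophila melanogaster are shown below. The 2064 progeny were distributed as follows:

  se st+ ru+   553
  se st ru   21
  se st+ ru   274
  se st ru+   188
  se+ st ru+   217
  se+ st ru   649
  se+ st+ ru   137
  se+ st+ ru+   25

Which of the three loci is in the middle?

se

The two most frequent reciprocal classes, se+ st ru and se st+ ru+, are the parental types, so the F1 was se+ st ru / se st+ ru+.
The two rarest classes, se st ru and se+ st+ ru+, are the double crossovers. Comparing them with the parentals, only the se allele has switched, so se is the middle locus and the order is st – se – ru.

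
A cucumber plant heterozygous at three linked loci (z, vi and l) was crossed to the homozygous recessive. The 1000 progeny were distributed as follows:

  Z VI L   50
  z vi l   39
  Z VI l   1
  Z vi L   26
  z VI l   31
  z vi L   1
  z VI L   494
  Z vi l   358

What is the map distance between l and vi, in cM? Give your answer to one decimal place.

5.9 cM

The two most frequent reciprocal classes, z VI L and Z vi l, are the parental types, so the F1 was z VI L / Z vi l.
The two rarest classes, z vi L and Z VI l, are the double crossovers. Comparing them with the parentals, only the vi allele has switched, so vi is the middle locus and the order is z – vi – l.
Crossovers in the vi–l interval produce the single-crossover classes z VI l and Z vi L (31 + 26 = 57) plus the double crossovers (2).
RF(vi–l) = (57 + 2) / 1000 = 59/1000 = 0.0590 → 5.9 cM.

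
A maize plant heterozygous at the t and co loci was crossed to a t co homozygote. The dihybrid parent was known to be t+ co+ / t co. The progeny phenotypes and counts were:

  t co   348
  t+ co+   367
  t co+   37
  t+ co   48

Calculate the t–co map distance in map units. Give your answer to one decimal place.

The recombinant classes are t+ co and t co+: 48 + 37 = 85.
Recombination frequency = 85/800 = 0.1062 ≈ 10.6%, i.e. 10.6 map units.

10.6 map units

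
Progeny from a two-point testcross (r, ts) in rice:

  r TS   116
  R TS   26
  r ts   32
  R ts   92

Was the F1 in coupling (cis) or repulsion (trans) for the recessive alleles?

The two most frequent classes are R ts (92) and r TS (116); these are the parental (non-recombinant) types.
So the F1 carried R ts on one chromosome and r TS on the other — the recessive alleles are on opposite chromosomes (trans / repulsion).

trans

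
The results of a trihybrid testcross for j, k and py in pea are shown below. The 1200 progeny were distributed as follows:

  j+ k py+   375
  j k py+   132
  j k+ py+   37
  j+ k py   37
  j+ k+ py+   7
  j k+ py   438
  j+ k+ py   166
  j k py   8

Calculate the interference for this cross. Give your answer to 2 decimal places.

0.35

The two most frequent reciprocal classes, j k+ py and j+ k py+, are the parental types, so the F1 was j k+ py / j+ k py+.
The two rarest classes, j k py and j+ k+ py+, are the double crossovers. Comparing them with the parentals, only the k allele has switched, so k is the middle locus and the order is j – k – py.
j–k: (298 + 15)/1200 = 0.2608; k–py: (74 + 15)/1200 = 0.0742.
Expected DCO frequency = 0.2608 × 0.0742 ≈ 0.01935; observed = 15/1200 ≈ 0.01250.
Coefficient of coincidence = 0.01250/0.01935 ≈ 0.65; interference = 1 − 0.65 = 0.35.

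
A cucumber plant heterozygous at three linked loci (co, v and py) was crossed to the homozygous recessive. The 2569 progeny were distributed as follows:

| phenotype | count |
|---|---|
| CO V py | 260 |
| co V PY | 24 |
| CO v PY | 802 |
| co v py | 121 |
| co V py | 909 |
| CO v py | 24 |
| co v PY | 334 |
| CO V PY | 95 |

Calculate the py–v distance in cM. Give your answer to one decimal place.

The two most frequent reciprocal classes, co V py and CO v PY, are the parental types, so the F1 was co V py / CO v PY.
The two rarest classes, co V PY and CO v py, are the double crossovers. Comparing them with the parentals, only the py allele has switched, so py is the middle locus and the order is v – py – co.
Crossovers in the v–py interval produce the single-crossover classes co v py and CO V PY (121 + 95 = 216) plus the double crossovers (48).
RF(v–py) = (216 + 48) / 2569 = 264/2569 = 0.1028 → 10.3 cM.

10.3 cM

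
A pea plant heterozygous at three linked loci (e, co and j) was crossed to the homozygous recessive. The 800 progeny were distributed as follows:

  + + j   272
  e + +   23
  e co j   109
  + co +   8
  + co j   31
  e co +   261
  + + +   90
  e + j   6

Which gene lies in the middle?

e

The two most frequent reciprocal classes, e co + and + + j, are the parental types, so the F1 was e co + / + + j.
The two rarest classes, + co + and e + j, are the double crossovers. Comparing them with the parentals, only the e allele has switched, so e is the middle locus and the order is j – e – co.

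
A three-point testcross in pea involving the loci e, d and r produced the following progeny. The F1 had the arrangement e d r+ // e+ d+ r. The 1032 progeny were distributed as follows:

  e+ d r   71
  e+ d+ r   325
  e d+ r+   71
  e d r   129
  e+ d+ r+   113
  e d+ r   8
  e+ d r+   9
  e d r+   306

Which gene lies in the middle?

The two rarest classes, e+ d r+ and e d+ r, are the double crossovers. Comparing them with the parentals, only the e allele has switched, so e is the middle locus and the order is d – e – r.

e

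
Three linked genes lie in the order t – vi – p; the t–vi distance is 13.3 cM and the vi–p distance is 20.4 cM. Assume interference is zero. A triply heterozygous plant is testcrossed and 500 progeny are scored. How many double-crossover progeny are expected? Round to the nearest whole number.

Map distances give recombination frequencies of 0.133 and 0.204 for the two intervals.
With no interference, expected double-crossover frequency = 0.133 × 0.204 = 0.02713.
Expected number = 0.02713 × 500 = 13.57 ≈ 14.

14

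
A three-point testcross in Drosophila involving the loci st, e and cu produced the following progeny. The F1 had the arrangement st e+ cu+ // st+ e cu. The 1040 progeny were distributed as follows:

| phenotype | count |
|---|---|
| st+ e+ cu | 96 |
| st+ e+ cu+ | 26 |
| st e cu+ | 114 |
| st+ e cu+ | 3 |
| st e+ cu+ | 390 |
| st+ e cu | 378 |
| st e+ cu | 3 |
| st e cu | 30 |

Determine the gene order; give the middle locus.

cu

The two rarest classes, st e+ cu and st+ e cu+, are the double crossovers. Comparing them with the parentals, only the cu allele has switched, so cu is the middle locus and the order is st – cu – e.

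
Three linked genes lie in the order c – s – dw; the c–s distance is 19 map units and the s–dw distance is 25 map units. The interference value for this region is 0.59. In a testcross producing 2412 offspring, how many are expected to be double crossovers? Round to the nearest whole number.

47

Map distances give recombination frequencies of 0.190 and 0.250 for the two intervals.
With interference 0.59 (so coincidence = 0.41), expected double-crossover frequency = 0.190 × 0.250 × 0.41 = 0.01948.
Expected number = 0.01948 × 2412 = 46.97 ≈ 47.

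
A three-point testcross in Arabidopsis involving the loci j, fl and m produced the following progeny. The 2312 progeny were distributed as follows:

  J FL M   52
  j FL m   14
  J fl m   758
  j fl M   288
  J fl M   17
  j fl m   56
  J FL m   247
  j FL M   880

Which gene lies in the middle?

m

The two most frequent reciprocal classes, J fl m and j FL M, are the parental types, so the F1 was J fl m / j FL M.
The two rarest classes, J fl M and j FL m, are the double crossovers. Comparing them with the parentals, only the m allele has switched, so m is the middle locus and the order is fl – m – j.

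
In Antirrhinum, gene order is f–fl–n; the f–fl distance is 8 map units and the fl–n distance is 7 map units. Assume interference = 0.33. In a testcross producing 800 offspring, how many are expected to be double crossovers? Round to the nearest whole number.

Map distances give recombination frequencies of 0.080 and 0.070 for the two intervals.
With interference 0.33 (so coincidence = 0.67), expected double-crossover frequency = 0.080 × 0.070 × 0.67 = 0.00375.
Expected number = 0.00375 × 800 = 3.00 ≈ 3.

3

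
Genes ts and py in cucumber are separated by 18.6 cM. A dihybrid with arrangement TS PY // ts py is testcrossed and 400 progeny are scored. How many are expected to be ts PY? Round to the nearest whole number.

37

A map distance of 18.6 cM corresponds to a recombination frequency of 0.186.
The F1 is TS PY / ts py, so ts PY is a recombinant gamete class with expected frequency r/2 = 0.186/2 = 0.0930.
Expected number = 0.0930 × 400 = 37.20 ≈ 37.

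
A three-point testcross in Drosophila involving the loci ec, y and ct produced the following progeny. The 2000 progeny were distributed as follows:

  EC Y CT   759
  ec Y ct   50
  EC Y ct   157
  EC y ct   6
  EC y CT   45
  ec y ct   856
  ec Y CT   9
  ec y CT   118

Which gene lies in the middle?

ec

The two most frequent reciprocal classes, ec y ct and EC Y CT, are the parental types, so the F1 was ec y ct / EC Y CT.
The two rarest classes, EC y ct and ec Y CT, are the double crossovers. Comparing them with the parentals, only the ec allele has switched, so ec is the middle locus and the order is ct – ec – y.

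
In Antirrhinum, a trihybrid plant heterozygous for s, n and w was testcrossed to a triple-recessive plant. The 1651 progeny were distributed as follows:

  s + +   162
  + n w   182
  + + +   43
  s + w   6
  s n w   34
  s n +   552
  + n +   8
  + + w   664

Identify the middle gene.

The two most frequent reciprocal classes, + + w and s n +, are the parental types, so the F1 was + + w / s n +.
The two rarest classes, s + w and + n +, are the double crossovers. Comparing them with the parentals, only the s allele has switched, so s is the middle locus and the order is n – s – w.

s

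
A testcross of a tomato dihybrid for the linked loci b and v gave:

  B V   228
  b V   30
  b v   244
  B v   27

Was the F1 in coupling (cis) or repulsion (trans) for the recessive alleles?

cis

The two most frequent classes are B V (228) and b v (244); these are the parental (non-recombinant) types.
So the F1 carried B V on one chromosome and b v on the other — the recessive alleles are on the same chromosome (cis / coupling).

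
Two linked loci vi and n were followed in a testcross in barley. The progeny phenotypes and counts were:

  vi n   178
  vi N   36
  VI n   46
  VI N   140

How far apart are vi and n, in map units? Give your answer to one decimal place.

20.5 map units

The two most frequent classes, VI N (140) and vi n (178), are the parental types, so the F1 was VI N / vi n.
The recombinant classes are VI n and vi N: 46 + 36 = 82.
Recombination frequency = 82/400 = 0.2050 ≈ 20.5%, i.e. 20.5 map units.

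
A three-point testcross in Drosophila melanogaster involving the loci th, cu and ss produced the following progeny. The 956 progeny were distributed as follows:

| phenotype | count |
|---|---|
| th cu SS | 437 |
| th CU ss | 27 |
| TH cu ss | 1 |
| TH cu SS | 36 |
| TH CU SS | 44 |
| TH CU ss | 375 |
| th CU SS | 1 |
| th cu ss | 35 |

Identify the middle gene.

cu

The two most frequent reciprocal classes, th cu SS and TH CU ss, are the parental types, so the F1 was th cu SS / TH CU ss.
The two rarest classes, th CU SS and TH cu ss, are the double crossovers. Comparing them with the parentals, only the cu allele has switched, so cu is the middle locus and the order is ss – cu – th.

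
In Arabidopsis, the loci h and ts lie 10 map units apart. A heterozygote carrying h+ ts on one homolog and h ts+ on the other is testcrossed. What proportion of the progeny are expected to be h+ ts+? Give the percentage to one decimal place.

5.0%

A map distance of 10 map units corresponds to a recombination frequency of 0.100.
The F1 is h+ ts / h ts+, so h+ ts+ is a recombinant gamete class with expected frequency r/2 = 0.100/2 = 0.0500.
That is 0.0500 = 5.0% of the progeny.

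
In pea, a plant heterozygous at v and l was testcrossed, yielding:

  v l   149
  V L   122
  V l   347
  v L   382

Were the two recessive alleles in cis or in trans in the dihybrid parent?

trans

The two most frequent classes are V l (347) and v L (382); these are the parental (non-recombinant) types.
So the F1 carried V l on one chromosome and v L on the other — the recessive alleles are on opposite chromosomes (trans / repulsion).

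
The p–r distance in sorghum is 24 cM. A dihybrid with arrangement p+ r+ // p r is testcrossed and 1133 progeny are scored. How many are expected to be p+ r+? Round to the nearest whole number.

A map distance of 24 cM corresponds to a recombination frequency of 0.240.
The F1 is p+ r+ / p r, so p+ r+ is a parental gamete class with expected frequency (1 − r)/2 = 0.760/2 = 0.3800.
Expected number = 0.3800 × 1133 = 430.54 ≈ 431.

431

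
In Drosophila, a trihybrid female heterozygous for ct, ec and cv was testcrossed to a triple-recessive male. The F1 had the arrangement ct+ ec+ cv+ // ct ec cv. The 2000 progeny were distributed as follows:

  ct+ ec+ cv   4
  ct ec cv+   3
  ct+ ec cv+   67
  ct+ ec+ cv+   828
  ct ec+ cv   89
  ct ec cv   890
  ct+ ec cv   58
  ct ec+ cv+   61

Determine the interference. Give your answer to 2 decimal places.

The two rarest classes, ct+ ec+ cv and ct ec cv+, are the double crossovers. Comparing them with the parentals, only the cv allele has switched, so cv is the middle locus and the order is ec – cv – ct.
ec–cv: (156 + 7)/2000 = 0.0815; cv–ct: (119 + 7)/2000 = 0.0630.
Expected DCO frequency = 0.0815 × 0.0630 ≈ 0.00513; observed = 7/2000 ≈ 0.00350.
Coefficient of coincidence = 0.00350/0.00513 ≈ 0.68; interference = 1 − 0.68 = 0.32.

0.32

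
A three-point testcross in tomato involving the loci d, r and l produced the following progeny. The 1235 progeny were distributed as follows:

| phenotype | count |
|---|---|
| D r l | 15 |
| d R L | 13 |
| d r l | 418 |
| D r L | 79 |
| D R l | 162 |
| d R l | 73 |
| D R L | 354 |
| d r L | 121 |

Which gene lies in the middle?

d

The two most frequent reciprocal classes, d r l and D R L, are the parental types, so the F1 was d r l / D R L.
The two rarest classes, D r l and d R L, are the double crossovers. Comparing them with the parentals, only the d allele has switched, so d is the middle locus and the order is l – d – r.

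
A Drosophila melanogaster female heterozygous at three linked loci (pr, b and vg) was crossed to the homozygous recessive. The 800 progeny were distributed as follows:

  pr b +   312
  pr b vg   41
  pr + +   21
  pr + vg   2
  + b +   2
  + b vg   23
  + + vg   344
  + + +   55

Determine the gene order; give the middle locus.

The two most frequent reciprocal classes, + + vg and pr b +, are the parental types, so the F1 was + + vg / pr b +.
The two rarest classes, pr + vg and + b +, are the double crossovers. Comparing them with the parentals, only the pr allele has switched, so pr is the middle locus and the order is b – pr – vg.

pr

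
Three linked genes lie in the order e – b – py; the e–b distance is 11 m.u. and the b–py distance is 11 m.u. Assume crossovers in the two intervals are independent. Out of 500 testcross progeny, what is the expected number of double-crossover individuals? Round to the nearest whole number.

6

Map distances give recombination frequencies of 0.110 and 0.110 for the two intervals.
With no interference, expected double-crossover frequency = 0.110 × 0.110 = 0.01210.
Expected number = 0.01210 × 500 = 6.05 ≈ 6.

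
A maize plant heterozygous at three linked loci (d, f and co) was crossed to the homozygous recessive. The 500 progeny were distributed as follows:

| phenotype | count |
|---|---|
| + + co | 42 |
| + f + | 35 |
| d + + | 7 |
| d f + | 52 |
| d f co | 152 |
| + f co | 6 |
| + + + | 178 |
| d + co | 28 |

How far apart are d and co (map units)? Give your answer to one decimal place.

The two most frequent reciprocal classes, d f co and + + +, are the parental types, so the F1 was d f co / + + +.
The two rarest classes, + f co and d + +, are the double crossovers. Comparing them with the parentals, only the d allele has switched, so d is the middle locus and the order is co – d – f.
Crossovers in the co–d interval produce the single-crossover classes d f + and + + co (52 + 42 = 94) plus the double crossovers (13).
RF(co–d) = (94 + 13) / 500 = 107/500 = 0.2140 → 21.4 map units.

21.4 map units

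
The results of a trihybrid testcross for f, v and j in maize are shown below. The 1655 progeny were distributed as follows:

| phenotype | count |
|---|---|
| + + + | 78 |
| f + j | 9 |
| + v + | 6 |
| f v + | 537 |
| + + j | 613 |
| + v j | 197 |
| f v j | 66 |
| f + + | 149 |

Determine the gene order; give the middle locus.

f

The two most frequent reciprocal classes, f v + and + + j, are the parental types, so the F1 was f v + / + + j.
The two rarest classes, + v + and f + j, are the double crossovers. Comparing them with the parentals, only the f allele has switched, so f is the middle locus and the order is v – f – j.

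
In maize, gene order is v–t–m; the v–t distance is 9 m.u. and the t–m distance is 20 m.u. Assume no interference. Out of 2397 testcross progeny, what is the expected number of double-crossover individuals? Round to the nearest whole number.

43

Map distances give recombination frequencies of 0.090 and 0.200 for the two intervals.
With no interference, expected double-crossover frequency = 0.090 × 0.200 = 0.01800.
Expected number = 0.01800 × 2397 = 43.15 ≈ 43.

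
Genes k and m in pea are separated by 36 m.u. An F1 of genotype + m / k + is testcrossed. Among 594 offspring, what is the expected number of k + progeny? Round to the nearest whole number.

190

A map distance of 36 m.u. corresponds to a recombination frequency of 0.360.
The F1 is + m / k +, so k + is a parental gamete class with expected frequency (1 − r)/2 = 0.640/2 = 0.3200.
Expected number = 0.3200 × 594 = 190.08 ≈ 190.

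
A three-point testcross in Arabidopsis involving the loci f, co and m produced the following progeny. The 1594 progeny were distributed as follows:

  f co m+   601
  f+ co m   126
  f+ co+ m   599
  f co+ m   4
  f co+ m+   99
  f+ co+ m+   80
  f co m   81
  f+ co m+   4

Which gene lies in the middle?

f

The two most frequent reciprocal classes, f+ co+ m and f co m+, are the parental types, so the F1 was f+ co+ m / f co m+.
The two rarest classes, f co+ m and f+ co m+, are the double crossovers. Comparing them with the parentals, only the f allele has switched, so f is the middle locus and the order is co – f – m.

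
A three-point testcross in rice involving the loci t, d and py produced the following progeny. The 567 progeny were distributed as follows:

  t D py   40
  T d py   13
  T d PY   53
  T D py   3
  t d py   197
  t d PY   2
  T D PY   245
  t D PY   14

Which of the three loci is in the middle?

py

The two most frequent reciprocal classes, T D PY and t d py, are the parental types, so the F1 was T D PY / t d py.
The two rarest classes, T D py and t d PY, are the double crossovers. Comparing them with the parentals, only the py allele has switched, so py is the middle locus and the order is d – py – t.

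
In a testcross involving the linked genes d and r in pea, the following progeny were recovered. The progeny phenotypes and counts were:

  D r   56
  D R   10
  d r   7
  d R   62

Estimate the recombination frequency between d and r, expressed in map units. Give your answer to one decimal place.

12.6 map units

The two most frequent classes, D r (56) and d R (62), are the parental types, so the F1 was D r / d R.
The recombinant classes are D R and d r: 10 + 7 = 17.
Recombination frequency = 17/135 = 0.1259 ≈ 12.6%, i.e. 12.6 map units.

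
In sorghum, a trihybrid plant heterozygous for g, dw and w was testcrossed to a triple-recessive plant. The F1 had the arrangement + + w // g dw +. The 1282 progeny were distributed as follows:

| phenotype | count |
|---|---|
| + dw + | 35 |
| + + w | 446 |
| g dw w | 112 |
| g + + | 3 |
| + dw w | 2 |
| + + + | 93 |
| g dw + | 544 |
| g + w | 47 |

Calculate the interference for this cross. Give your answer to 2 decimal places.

0.65

The two rarest classes, + dw w and g + +, are the double crossovers. Comparing them with the parentals, only the dw allele has switched, so dw is the middle locus and the order is w – dw – g.
w–dw: (205 + 5)/1282 = 0.1638; dw–g: (82 + 5)/1282 = 0.0679.
Expected DCO frequency = 0.1638 × 0.0679 ≈ 0.01112; observed = 5/1282 ≈ 0.00390.
Coefficient of coincidence = 0.00390/0.01112 ≈ 0.35; interference = 1 − 0.35 = 0.65.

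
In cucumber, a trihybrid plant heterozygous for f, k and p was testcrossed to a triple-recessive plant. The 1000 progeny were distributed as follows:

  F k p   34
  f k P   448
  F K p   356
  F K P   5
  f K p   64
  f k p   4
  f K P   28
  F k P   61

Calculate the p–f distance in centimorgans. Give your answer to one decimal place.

The two most frequent reciprocal classes, f k P and F K p, are the parental types, so the F1 was f k P / F K p.
The two rarest classes, f k p and F K P, are the double crossovers. Comparing them with the parentals, only the p allele has switched, so p is the middle locus and the order is k – p – f.
Crossovers in the p–f interval produce the single-crossover classes F k P and f K p (61 + 64 = 125) plus the double crossovers (9).
RF(p–f) = (125 + 9) / 1000 = 134/1000 = 0.1340 → 13.4 centimorgans.

13.4 centimorgans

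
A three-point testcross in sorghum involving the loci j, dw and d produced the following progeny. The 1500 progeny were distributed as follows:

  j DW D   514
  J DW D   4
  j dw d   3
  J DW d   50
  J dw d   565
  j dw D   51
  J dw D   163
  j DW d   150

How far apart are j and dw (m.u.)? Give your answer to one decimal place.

The two most frequent reciprocal classes, J dw d and j DW D, are the parental types, so the F1 was J dw d / j DW D.
The two rarest classes, j dw d and J DW D, are the double crossovers. Comparing them with the parentals, only the j allele has switched, so j is the middle locus and the order is dw – j – d.
Crossovers in the dw–j interval produce the single-crossover classes J DW d and j dw D (50 + 51 = 101) plus the double crossovers (7).
RF(dw–j) = (101 + 7) / 1500 = 108/1500 = 0.0720 → 7.2 m.u.

7.2 m.u.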